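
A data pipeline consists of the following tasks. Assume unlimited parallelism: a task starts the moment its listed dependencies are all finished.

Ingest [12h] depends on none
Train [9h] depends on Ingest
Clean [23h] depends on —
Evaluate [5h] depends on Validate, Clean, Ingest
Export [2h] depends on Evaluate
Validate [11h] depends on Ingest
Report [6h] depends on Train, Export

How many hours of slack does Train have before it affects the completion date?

Critical path: Ingest→Validate→Evaluate→Export→Report = 12+11+5+2+6 = 36, so the finish is 36 hours.
The longest chain containing Train totals 27 hours.
Float = 36 − 27 = 9.

9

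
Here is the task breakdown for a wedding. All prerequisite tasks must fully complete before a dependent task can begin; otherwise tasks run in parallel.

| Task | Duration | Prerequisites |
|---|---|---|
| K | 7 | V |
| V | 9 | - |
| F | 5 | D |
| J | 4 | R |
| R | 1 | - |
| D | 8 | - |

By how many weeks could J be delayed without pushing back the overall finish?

The longest chain is V→K = 9+7 = 16; overall finish 16 weeks.
J finishes as early as 5 and must finish by 16.
Slack of J = 12 − 1 = 11 weeks.

11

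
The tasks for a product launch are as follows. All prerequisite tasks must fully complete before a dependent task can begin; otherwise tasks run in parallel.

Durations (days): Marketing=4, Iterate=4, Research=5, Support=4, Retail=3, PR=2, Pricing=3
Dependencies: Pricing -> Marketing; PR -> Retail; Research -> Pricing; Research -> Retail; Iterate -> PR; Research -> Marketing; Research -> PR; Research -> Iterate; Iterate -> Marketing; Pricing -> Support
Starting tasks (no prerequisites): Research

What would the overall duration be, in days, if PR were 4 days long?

As given, the longest chain is Research→Iterate→PR→Retail = 5+4+2+3 = 14, so the finish is 14 days.
PR is on the critical path; changing it to 4 makes that path 16 days.
The critical path is still Research→Iterate→PR→Retail; finish is now 16 days.

16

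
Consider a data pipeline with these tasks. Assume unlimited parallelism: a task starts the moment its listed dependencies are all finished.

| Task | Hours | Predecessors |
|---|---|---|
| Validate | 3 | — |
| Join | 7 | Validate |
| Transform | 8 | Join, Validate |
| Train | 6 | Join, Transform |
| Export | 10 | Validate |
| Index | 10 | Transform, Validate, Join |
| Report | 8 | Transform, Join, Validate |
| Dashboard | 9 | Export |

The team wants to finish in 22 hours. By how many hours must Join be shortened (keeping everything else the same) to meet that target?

Current finish: 28 hours; target: 22.
Join is on every critical path, so each hour cut from Join cuts the finish by one (this holds down to a finish of 22).
Need 28 − 22 = 6 hours off Join → Join becomes 1 hour, finish becomes 22.

6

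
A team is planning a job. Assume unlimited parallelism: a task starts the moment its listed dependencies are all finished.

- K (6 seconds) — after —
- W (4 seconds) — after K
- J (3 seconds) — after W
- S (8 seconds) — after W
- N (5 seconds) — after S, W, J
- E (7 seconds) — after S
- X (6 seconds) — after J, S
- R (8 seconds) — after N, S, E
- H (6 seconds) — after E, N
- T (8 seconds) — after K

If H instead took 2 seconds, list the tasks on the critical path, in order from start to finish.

K, W, S, E, R

As given, the longest chain is K→W→S→E→R = 6+4+8+7+8 = 33, so the finish is 33 seconds.
H is off the critical path — its longest chain is 31 seconds, giving 2 of slack.
No other chain overtakes it, so the finish is 33 seconds.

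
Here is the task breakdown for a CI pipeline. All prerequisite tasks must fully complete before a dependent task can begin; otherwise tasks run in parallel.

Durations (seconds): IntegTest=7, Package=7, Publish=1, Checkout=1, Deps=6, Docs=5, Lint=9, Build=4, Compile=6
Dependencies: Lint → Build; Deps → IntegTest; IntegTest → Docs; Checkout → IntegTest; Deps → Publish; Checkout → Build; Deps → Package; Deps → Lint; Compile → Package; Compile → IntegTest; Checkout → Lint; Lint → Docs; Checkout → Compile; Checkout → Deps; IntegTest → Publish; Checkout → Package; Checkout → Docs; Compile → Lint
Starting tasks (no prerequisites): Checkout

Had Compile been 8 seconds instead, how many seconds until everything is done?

The binding path is Checkout→Compile→Lint→Docs = 1+6+9+5 = 21; finish at 21 seconds.
Compile lies on that path, so at 8 seconds the path becomes 23 seconds.
That remains the longest chain; total 23 seconds.

23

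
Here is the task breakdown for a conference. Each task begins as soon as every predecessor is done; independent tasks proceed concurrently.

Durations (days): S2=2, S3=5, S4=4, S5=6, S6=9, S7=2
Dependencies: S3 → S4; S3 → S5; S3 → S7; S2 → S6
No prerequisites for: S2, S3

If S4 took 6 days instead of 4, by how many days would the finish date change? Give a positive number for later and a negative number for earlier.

0

The binding path is S2→S6 = 2+9 = 11; finish at 11 days.
S4 has 2 days of float (longest path through it is 9).
That remains the longest chain; total 11 days.
Change in finish: 11 − 11 = +0 days.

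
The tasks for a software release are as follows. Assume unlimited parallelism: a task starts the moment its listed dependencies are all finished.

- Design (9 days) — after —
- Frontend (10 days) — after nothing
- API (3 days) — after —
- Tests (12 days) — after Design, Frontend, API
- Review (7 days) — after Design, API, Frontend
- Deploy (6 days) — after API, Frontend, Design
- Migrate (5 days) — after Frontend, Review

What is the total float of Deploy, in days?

The longest chain is Frontend→Tests = 10+12 = 22; overall finish 22 days.
The longest chain containing Deploy totals 16 days.
Float = 22 − 16 = 6.

6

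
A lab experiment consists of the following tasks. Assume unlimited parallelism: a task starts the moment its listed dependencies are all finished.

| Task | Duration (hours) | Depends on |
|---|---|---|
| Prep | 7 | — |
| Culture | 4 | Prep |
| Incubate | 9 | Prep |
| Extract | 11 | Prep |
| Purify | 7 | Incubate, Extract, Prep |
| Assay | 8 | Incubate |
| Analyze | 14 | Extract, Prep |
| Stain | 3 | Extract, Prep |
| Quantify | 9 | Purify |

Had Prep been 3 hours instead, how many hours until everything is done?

As given, the longest chain is Prep→Extract→Purify→Quantify = 7+11+7+9 = 34, so the finish is 34 hours.
Prep lies on that path, so at 3 hours the path becomes 30 hours.
The critical path is still Prep→Extract→Purify→Quantify; finish is now 30 hours.

30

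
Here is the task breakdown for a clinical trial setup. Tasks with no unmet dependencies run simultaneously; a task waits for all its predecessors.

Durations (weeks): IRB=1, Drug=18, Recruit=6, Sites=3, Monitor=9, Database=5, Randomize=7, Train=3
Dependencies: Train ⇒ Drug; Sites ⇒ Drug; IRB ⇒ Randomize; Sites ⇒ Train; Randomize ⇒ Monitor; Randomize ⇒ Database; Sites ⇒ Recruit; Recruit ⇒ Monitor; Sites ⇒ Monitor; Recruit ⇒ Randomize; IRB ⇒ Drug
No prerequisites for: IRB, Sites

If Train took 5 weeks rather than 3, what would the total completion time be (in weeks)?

26

As given, the longest chain is Sites→Recruit→Randomize→Monitor = 3+6+7+9 = 25, so the finish is 25 weeks.
The longest path through Train is only 24 weeks, so Train has float 1.
New critical path: Sites→Train→Drug = 3+5+18 = 26 ⇒ 26 weeks.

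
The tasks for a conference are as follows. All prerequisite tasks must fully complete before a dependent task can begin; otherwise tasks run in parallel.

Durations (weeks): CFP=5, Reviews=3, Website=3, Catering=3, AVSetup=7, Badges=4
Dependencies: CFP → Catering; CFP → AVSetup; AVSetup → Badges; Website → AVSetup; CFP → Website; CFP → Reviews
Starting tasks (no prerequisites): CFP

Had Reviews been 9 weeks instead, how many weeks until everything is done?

Critical path before the change: CFP→Website→AVSetup→Badges = 5+3+7+4 = 19 giving 19 weeks.
The longest path through Reviews is only 8 weeks, so Reviews has float 11.
No other chain overtakes it, so the finish is 19 weeks.

19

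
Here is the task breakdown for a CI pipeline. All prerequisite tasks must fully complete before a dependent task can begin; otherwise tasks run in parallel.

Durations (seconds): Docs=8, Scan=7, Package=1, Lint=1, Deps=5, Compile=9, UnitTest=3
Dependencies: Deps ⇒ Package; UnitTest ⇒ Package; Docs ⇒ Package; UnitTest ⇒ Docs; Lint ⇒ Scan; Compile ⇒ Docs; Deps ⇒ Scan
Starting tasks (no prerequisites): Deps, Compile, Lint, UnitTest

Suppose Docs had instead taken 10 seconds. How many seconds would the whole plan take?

20

Baseline: Compile→Docs→Package = 9+8+1 = 18 → 18 seconds.
Since Docs is critical, the +2 change carries straight to that chain (now 20 seconds).
No other chain overtakes it, so the finish is 20 seconds.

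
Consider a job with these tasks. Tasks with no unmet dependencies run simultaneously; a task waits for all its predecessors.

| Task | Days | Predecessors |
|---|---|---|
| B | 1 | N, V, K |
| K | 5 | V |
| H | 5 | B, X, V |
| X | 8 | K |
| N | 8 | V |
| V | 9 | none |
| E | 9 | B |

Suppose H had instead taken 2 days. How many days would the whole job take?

27

The binding path is V→K→X→H = 9+5+8+5 = 27; finish at 27 days.
H is on the critical path; changing it to 2 makes that path 24 days.
New critical path: V→N→B→E = 9+8+1+9 = 27 ⇒ 27 days.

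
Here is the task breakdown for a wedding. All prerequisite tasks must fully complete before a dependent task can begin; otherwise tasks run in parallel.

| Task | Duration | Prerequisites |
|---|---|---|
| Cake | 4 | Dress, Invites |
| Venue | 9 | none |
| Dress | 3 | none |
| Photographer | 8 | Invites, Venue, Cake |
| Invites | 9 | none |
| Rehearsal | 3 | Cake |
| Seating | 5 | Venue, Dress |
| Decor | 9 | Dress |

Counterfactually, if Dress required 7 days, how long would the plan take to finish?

Baseline: Invites→Cake→Photographer = 9+4+8 = 21 → 21 days.
Dress has 6 days of float (longest path through it is 15).
That remains the longest chain; total 21 days.

21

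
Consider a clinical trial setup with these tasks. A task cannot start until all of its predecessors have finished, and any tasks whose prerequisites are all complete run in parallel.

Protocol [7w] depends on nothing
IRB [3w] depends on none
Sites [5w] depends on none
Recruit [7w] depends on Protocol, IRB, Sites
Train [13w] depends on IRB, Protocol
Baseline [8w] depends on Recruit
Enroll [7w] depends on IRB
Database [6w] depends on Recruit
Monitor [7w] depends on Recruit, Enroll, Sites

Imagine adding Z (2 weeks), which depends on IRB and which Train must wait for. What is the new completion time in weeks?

22

Originally the clinical trial setup takes 22 weeks.
With Z inserted, Train now waits for max(IRB, Protocol, Z).
New critical path: Protocol→Recruit→Baseline = 7+7+8 = 22 ⇒ 22 weeks.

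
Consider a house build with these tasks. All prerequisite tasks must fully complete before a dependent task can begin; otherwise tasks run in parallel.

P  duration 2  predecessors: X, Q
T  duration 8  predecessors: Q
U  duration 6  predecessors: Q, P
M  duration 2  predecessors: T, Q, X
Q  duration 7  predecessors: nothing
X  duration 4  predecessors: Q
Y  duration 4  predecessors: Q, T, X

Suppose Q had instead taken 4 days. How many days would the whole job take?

16

Actual critical path: Q→X→P→U = 7+4+2+6 = 19 ⇒ 19 days.
Q is on the critical path; changing it to 4 makes that path 16 days.
No other chain overtakes it, so the finish is 16 days.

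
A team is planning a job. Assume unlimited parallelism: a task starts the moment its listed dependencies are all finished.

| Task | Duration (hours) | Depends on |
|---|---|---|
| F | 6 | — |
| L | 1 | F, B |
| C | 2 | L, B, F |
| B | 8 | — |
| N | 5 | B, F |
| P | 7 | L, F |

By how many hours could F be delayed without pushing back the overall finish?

2

B→L→P = 8+1+7 = 16 sets the makespan at 16 hours.
F finishes as early as 6 and must finish by 8.
So F can slip 8 − 6 = 2 hours.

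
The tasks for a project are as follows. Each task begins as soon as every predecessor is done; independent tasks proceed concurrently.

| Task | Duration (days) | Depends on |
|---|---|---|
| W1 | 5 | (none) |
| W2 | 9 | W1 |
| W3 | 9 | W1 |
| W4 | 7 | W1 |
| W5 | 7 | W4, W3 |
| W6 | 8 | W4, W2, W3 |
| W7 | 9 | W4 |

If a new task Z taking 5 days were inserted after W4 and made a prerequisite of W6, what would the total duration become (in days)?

Originally the plan takes 22 days.
With Z inserted, W6 now waits for max(W4, W2, W3, Z).
New critical path: W1→W4→Z→W6 = 5+7+5+8 = 25 ⇒ 25 days.

25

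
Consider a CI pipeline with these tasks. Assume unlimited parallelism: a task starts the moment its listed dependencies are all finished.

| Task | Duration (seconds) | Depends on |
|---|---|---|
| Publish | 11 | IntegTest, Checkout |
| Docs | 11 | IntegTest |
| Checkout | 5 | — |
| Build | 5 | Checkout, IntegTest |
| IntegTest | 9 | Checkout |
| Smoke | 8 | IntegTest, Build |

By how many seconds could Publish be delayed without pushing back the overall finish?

2

Checkout→IntegTest→Build→Smoke = 5+9+5+8 = 27 sets the makespan at 27 seconds.
The longest chain containing Publish totals 25 seconds.
So Publish can slip 27 − 25 = 2 seconds.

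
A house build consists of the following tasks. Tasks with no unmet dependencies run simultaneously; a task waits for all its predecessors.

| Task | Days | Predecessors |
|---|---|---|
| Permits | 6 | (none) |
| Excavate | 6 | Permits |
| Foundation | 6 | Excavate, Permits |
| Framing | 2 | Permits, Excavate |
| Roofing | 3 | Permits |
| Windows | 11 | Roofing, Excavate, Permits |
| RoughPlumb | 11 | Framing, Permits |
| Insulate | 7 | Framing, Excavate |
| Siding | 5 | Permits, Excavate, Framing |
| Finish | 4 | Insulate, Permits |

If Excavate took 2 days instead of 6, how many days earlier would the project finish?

As given, the longest chain is Permits→Excavate→Framing→RoughPlumb = 6+6+2+11 = 25, so the finish is 25 days.
Since Excavate is critical, the -4 change carries straight to that chain (now 21 days).
That remains the longest chain; total 21 days.
Change in finish: 21 − 25 = -4 days.

4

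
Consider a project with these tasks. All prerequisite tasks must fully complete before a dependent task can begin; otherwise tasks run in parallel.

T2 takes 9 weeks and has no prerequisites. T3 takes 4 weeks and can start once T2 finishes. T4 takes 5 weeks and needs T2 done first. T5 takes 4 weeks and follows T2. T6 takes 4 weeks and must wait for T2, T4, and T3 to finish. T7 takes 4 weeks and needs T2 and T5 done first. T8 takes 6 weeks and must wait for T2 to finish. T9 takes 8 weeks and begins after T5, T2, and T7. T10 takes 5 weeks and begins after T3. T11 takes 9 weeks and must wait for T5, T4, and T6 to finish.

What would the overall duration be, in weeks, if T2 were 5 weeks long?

23

The binding path is T2→T4→T6→T11 = 9+5+4+9 = 27; finish at 27 weeks.
T2 is on the critical path; changing it to 5 makes that path 23 weeks.
That remains the longest chain; total 23 weeks.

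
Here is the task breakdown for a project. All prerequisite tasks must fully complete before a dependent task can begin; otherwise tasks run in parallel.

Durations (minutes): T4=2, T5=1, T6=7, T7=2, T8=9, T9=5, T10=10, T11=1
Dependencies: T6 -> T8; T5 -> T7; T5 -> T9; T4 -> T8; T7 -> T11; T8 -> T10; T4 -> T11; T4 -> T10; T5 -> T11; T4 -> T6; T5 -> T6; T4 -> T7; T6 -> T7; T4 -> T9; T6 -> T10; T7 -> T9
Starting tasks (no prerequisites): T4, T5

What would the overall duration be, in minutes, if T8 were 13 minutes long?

Critical path before the change: T4→T6→T8→T10 = 2+7+9+10 = 28 giving 28 minutes.
Since T8 is critical, the +4 change carries straight to that chain (now 32 minutes).
The critical path is still T4→T6→T8→T10; finish is now 32 minutes.

32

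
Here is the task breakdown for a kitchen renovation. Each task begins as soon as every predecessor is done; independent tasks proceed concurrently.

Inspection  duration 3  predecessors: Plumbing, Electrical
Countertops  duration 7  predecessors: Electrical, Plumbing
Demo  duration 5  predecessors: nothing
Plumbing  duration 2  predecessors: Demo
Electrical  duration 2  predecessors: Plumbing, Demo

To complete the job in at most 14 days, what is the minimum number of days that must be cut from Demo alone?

2

Current finish: 16 days; target: 14.
Demo is on every critical path, so each day cut from Demo cuts the finish by one (this holds down to a finish of 12).
Need 16 − 14 = 2 days off Demo → Demo becomes 3 days, finish becomes 14.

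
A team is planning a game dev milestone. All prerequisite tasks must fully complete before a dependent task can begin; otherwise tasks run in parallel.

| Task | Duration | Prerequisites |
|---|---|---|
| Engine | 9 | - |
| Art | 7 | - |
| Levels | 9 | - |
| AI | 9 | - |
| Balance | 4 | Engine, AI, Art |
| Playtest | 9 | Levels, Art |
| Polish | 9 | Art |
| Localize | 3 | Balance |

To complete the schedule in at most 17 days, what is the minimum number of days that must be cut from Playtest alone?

Current finish: 18 days; target: 17.
Playtest is on every critical path, so each day cut from Playtest cuts the finish by one (this holds down to a finish of 16).
Need 18 − 17 = 1 day off Playtest → Playtest becomes 8 days, finish becomes 17.

1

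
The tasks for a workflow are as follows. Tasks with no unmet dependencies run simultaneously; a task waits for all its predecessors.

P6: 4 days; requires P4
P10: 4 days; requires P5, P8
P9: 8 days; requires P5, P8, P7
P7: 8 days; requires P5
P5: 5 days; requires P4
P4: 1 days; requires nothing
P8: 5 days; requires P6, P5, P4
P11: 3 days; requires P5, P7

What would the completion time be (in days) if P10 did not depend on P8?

22

Before: longest chain P4→P5→P7→P9 = 1+5+8+8 = 22, finish 22.
Without P8→P10, P10's earliest start moves from 11 to 6.
The longest chain is now P4→P5→P7→P9 = 1+5+8+8 = 22, so the project takes 22 days.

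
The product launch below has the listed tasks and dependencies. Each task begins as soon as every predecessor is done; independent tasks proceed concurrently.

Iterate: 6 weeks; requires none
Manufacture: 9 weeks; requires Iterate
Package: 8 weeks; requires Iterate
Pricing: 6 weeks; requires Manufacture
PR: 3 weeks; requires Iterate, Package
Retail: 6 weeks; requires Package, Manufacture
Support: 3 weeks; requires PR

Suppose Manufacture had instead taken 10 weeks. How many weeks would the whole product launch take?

22

The binding path is Iterate→Manufacture→Pricing = 6+9+6 = 21; finish at 21 weeks.
Manufacture is on the critical path; changing it to 10 makes that path 22 weeks.
The critical path is still Iterate→Manufacture→Pricing; finish is now 22 weeks.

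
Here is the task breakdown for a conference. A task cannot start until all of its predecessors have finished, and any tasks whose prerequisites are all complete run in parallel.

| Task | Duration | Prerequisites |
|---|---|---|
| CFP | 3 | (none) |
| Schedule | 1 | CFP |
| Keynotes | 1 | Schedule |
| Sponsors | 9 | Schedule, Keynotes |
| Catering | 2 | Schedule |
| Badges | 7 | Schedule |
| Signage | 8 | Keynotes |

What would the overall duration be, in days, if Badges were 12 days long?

16

As given, the longest chain is CFP→Schedule→Keynotes→Sponsors = 3+1+1+9 = 14, so the finish is 14 days.
Badges is off the critical path — its longest chain is 11 days, giving 3 of slack.
Now CFP→Schedule→Badges = 3+1+12 = 16 is longest, so the finish becomes 16 days.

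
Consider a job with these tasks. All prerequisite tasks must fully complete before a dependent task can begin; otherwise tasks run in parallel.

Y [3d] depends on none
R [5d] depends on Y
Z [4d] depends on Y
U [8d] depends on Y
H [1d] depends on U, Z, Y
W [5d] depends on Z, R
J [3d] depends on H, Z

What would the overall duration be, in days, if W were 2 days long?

15

Critical path before the change: Y→U→H→J = 3+8+1+3 = 15 giving 15 days.
W has 2 days of float (longest path through it is 13).
The critical path is still Y→U→H→J; finish is now 15 days.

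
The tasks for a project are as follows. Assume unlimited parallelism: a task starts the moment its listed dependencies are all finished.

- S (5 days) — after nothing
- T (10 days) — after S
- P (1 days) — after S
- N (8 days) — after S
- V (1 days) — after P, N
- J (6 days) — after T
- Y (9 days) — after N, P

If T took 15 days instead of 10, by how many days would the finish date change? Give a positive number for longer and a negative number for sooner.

4

Baseline: S→N→Y = 5+8+9 = 22 → 22 days.
T is off the critical path — its longest chain is 21 days, giving 1 of slack.
The binding chain switches to S→T→J = 5+15+6 = 26; finish 26 days.
Change in finish: 26 − 22 = +4 days.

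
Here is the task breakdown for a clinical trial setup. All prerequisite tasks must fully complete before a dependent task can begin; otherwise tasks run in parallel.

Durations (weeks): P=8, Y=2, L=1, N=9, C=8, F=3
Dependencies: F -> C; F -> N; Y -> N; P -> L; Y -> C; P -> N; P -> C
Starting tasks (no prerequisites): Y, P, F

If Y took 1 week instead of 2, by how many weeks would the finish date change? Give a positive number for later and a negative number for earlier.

The binding path is P→N = 8+9 = 17; finish at 17 weeks.
Y is off the critical path — its longest chain is 11 weeks, giving 6 of slack.
That remains the longest chain; total 17 weeks.
Change in finish: 17 − 17 = +0 weeks.

0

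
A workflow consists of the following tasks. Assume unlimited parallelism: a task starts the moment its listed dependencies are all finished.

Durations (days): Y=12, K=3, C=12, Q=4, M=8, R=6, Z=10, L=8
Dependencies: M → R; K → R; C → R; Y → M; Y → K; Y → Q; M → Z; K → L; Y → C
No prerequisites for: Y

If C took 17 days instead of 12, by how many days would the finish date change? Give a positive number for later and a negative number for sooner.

Baseline: Y→C→R = 12+12+6 = 30 → 30 days.
C lies on that path, so at 17 days the path becomes 35 days.
The critical path is still Y→C→R; finish is now 35 days.
Change in finish: 35 − 30 = +5 days.

5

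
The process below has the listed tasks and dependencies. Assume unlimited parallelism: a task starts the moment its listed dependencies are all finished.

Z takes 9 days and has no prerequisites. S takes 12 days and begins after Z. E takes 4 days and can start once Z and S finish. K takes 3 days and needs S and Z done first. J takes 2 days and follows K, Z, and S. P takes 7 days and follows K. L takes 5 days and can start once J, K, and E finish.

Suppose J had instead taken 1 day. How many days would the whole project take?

31

Actual critical path: Z→S→K→J→L = 9+12+3+2+5 = 31 ⇒ 31 days.
J lies on that path, so at 1 day the path becomes 30 days.
Now Z→S→K→P = 9+12+3+7 = 31 is longest, so the finish becomes 31 days.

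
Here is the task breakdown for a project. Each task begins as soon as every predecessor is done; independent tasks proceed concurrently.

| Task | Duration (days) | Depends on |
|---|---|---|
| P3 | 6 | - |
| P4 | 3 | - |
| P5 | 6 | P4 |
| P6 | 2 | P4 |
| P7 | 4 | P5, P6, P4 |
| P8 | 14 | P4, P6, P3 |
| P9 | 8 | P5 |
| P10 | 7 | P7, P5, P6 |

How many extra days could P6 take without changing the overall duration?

Critical path: P3→P8 = 6+14 = 20, so the finish is 20 days.
The longest chain containing P6 totals 19 days.
Float = 20 − 19 = 1.

1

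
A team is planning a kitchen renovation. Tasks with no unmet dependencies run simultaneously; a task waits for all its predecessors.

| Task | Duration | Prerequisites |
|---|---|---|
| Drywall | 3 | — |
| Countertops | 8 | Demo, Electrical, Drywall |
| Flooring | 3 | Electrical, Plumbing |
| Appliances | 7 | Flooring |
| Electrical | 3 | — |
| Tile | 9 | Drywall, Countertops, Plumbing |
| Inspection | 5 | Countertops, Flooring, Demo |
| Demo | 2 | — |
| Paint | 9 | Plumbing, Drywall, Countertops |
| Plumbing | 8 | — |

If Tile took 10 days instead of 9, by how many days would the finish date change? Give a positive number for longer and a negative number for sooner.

1

The binding path is Electrical→Countertops→Tile = 3+8+9 = 20; finish at 20 days.
Since Tile is critical, the +1 change carries straight to that chain (now 21 days).
The critical path is still Electrical→Countertops→Tile; finish is now 21 days.
Change in finish: 21 − 20 = +1 days.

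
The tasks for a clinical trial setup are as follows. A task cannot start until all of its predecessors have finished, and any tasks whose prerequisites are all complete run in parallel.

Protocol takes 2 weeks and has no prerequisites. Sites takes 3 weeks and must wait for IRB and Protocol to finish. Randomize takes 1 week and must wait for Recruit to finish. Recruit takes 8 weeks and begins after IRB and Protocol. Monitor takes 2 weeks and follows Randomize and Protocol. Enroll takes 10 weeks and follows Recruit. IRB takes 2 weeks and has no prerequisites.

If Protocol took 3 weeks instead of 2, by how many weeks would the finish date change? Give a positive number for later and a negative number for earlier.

Critical path before the change: Protocol→Recruit→Enroll = 2+8+10 = 20 giving 20 weeks.
Protocol is on the critical path; changing it to 3 makes that path 21 weeks.
The critical path is still Protocol→Recruit→Enroll; finish is now 21 weeks.
Change in finish: 21 − 20 = +1 weeks.

1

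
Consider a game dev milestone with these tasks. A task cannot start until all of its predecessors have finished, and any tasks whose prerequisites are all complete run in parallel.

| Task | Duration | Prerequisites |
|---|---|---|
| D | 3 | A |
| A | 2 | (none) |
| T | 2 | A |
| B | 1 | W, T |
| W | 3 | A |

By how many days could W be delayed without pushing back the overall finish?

The longest chain is A→W→B = 2+3+1 = 6; overall finish 6 days.
Longest path through W: 6 days (earliest finish 5, latest finish 5).
Slack of W = 2 − 2 = 0 days.

0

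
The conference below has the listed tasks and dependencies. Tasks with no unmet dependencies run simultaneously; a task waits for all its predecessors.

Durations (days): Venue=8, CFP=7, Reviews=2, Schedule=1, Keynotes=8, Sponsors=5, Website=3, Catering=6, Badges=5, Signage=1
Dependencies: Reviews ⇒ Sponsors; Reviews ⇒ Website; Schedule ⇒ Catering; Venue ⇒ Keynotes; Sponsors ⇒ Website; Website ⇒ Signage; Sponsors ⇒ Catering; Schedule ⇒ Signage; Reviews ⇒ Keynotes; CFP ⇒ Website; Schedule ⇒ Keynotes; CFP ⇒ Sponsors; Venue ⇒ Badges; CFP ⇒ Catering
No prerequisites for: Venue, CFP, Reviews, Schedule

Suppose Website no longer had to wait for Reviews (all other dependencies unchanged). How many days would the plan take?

18

Before: longest chain CFP→Sponsors→Catering = 7+5+6 = 18, finish 18.
Dropping Reviews→Website doesn't change Website's earliest start (12); another predecessor still binds.
New critical path: CFP→Sponsors→Catering = 7+5+6 = 18 ⇒ 18 days.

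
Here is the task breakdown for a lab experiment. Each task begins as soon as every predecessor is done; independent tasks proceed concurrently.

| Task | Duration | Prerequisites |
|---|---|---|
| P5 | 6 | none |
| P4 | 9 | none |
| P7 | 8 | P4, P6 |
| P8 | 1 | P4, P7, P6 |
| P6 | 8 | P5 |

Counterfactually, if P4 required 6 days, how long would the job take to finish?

As given, the longest chain is P5→P6→P7→P8 = 6+8+8+1 = 23, so the finish is 23 days.
P4 has 5 days of float (longest path through it is 18).
The critical path is still P5→P6→P7→P8; finish is now 23 days.

23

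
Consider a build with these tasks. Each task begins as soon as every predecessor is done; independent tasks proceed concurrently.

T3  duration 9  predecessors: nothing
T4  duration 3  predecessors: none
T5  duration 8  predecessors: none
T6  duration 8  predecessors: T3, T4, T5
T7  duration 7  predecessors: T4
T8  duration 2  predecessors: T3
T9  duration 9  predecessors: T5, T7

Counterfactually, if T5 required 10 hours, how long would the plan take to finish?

The binding path is T4→T7→T9 = 3+7+9 = 19; finish at 19 hours.
T5 is off the critical path — its longest chain is 17 hours, giving 2 of slack.
The critical path is still T4→T7→T9; finish is now 19 hours.

19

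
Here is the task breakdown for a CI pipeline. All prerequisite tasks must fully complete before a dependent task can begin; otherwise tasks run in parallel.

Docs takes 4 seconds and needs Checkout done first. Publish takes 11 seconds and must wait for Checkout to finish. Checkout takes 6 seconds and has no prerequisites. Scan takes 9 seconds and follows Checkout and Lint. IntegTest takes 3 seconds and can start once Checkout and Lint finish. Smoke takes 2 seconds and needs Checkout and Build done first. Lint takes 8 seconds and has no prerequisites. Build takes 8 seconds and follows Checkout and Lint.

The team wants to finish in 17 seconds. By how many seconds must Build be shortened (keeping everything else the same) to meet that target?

1

Current finish: 18 seconds; target: 17.
Build is on every critical path, so each second cut from Build cuts the finish by one (this holds down to a finish of 17).
Need 18 − 17 = 1 second off Build → Build becomes 7 seconds, finish becomes 17.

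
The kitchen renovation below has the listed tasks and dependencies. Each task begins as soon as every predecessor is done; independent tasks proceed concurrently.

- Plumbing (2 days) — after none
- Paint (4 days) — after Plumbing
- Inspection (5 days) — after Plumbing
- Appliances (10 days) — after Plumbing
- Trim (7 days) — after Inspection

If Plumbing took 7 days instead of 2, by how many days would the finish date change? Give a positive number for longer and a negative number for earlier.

As given, the longest chain is Plumbing→Inspection→Trim = 2+5+7 = 14, so the finish is 14 days.
Since Plumbing is critical, the +5 change carries straight to that chain (now 19 days).
That remains the longest chain; total 19 days.
Change in finish: 19 − 14 = +5 days.

5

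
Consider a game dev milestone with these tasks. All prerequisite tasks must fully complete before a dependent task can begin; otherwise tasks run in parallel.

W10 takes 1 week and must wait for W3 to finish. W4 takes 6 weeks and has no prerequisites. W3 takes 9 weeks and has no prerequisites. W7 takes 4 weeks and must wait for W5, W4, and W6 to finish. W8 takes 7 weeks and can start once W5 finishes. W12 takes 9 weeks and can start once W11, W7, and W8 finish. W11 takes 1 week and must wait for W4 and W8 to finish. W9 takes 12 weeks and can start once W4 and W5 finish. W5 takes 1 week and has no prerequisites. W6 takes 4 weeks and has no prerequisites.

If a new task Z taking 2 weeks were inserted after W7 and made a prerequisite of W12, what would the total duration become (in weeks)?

Originally the project takes 19 weeks.
With Z inserted, W12 now waits for max(W11, W7, W8, Z).
New critical path: W4→W7→Z→W12 = 6+4+2+9 = 21 ⇒ 21 weeks.

21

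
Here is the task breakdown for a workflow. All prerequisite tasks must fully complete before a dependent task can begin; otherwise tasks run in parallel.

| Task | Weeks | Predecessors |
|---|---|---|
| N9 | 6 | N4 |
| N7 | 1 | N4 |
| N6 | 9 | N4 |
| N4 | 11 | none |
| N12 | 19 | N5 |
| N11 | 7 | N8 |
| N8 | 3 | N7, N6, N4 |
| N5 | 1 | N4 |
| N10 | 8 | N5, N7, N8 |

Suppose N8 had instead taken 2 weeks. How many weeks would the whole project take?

31

The binding path is N4→N6→N8→N10 = 11+9+3+8 = 31; finish at 31 weeks.
N8 is on the critical path; changing it to 2 makes that path 30 weeks.
Now N4→N5→N12 = 11+1+19 = 31 is longest, so the finish becomes 31 weeks.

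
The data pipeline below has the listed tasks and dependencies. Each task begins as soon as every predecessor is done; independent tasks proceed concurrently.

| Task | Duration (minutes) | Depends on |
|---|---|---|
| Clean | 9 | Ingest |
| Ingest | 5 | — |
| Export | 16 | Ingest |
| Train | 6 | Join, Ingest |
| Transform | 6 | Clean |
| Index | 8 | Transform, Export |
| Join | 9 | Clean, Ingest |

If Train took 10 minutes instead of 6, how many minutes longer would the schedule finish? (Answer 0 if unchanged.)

4

Baseline: Ingest→Clean→Join→Train = 5+9+9+6 = 29 → 29 minutes.
Train is on the critical path; changing it to 10 makes that path 33 minutes.
No other chain overtakes it, so the finish is 33 minutes.
Change in finish: 33 − 29 = +4 minutes.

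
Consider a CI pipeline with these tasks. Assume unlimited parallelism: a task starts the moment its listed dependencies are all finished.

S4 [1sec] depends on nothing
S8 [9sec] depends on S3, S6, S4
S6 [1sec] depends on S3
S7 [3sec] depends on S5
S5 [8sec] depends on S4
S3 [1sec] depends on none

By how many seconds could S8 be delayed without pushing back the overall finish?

1

The longest chain is S4→S5→S7 = 1+8+3 = 12; overall finish 12 seconds.
S8 finishes as early as 11 and must finish by 12.
So S8 can slip 12 − 11 = 1 second.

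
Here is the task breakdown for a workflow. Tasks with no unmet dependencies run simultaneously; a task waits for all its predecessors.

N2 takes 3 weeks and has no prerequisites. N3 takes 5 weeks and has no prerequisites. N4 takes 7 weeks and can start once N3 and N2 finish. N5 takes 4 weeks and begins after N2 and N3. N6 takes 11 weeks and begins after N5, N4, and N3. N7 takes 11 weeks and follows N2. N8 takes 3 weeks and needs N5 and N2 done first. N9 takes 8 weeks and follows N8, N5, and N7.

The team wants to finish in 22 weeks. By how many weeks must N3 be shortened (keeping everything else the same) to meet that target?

1

Current finish: 23 weeks; target: 22.
N3 is on every critical path, so each week cut from N3 cuts the finish by one (this holds down to a finish of 22).
Need 23 − 22 = 1 week off N3 → N3 becomes 4 weeks, finish becomes 22.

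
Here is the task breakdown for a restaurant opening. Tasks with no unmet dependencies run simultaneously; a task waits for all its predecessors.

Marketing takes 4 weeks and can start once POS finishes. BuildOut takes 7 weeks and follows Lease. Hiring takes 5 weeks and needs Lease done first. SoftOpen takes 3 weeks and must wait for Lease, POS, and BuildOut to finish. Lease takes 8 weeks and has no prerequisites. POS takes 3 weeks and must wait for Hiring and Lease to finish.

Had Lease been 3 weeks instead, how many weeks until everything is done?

Actual critical path: Lease→Hiring→POS→Marketing = 8+5+3+4 = 20 ⇒ 20 weeks.
Since Lease is critical, the -5 change carries straight to that chain (now 15 weeks).
That remains the longest chain; total 15 weeks.

15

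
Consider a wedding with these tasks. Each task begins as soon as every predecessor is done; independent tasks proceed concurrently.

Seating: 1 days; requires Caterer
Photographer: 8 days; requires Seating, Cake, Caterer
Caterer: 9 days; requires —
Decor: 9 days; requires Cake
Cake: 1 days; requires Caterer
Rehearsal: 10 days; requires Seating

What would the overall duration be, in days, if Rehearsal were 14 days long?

24

As given, the longest chain is Caterer→Seating→Rehearsal = 9+1+10 = 20, so the finish is 20 days.
Since Rehearsal is critical, the +4 change carries straight to that chain (now 24 days).
That remains the longest chain; total 24 days.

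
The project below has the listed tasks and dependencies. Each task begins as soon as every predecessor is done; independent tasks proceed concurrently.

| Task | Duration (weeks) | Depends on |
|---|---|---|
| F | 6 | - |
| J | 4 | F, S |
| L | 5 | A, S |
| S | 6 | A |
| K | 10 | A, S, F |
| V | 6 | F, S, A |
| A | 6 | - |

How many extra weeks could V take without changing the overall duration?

The longest chain is A→S→K = 6+6+10 = 22; overall finish 22 weeks.
The longest chain containing V totals 18 weeks.
So V can slip 22 − 18 = 4 weeks.

4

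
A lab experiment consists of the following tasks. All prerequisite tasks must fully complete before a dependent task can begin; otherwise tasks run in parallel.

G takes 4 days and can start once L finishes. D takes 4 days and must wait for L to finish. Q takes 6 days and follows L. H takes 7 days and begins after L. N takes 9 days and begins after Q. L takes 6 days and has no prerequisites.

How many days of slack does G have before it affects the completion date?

11

The longest chain is L→Q→N = 6+6+9 = 21; overall finish 21 days.
G finishes as early as 10 and must finish by 21.
Float = 21 − 10 = 11.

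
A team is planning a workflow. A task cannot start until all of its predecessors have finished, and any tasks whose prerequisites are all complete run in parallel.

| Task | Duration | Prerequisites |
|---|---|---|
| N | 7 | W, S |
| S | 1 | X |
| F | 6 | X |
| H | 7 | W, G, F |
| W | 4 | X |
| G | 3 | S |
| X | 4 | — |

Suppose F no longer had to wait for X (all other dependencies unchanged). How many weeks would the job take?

15

Original critical path: X→F→H = 4+6+7 = 17 ⇒ 17 weeks.
Without X→F, F's earliest start moves from 4 to 0.
After: X→W→N = 4+4+7 = 15 → 15 weeks.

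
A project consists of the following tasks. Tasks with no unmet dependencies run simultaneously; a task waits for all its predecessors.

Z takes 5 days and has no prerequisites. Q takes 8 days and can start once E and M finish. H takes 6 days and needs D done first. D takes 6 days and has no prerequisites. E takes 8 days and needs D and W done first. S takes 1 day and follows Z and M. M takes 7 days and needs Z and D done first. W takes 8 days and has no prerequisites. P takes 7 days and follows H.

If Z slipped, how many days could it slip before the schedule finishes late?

The longest chain is W→E→Q = 8+8+8 = 24; overall finish 24 days.
Longest path through Z: 20 days (earliest finish 5, latest finish 9).
So Z can slip 9 − 5 = 4 days.

4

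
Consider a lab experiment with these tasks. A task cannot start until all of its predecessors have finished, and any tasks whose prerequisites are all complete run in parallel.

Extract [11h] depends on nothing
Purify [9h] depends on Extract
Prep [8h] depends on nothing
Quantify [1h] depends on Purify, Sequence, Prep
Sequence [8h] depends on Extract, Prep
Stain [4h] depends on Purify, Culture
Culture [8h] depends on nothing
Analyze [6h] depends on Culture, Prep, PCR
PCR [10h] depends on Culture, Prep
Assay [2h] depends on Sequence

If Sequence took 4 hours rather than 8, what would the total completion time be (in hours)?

The binding path is Prep→PCR→Analyze = 8+10+6 = 24; finish at 24 hours.
Sequence is off the critical path — its longest chain is 21 hours, giving 3 of slack.
No other chain overtakes it, so the finish is 24 hours.

24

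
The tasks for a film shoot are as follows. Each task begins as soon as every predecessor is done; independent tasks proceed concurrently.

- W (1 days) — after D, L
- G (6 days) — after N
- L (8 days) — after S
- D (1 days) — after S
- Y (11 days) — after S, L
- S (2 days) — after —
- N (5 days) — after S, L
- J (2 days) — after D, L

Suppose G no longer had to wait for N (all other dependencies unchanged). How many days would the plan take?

Original critical path: S→L→N→G = 2+8+5+6 = 21 ⇒ 21 days.
Without N→G, G's earliest start moves from 15 to 0.
New critical path: S→L→Y = 2+8+11 = 21 ⇒ 21 days.

21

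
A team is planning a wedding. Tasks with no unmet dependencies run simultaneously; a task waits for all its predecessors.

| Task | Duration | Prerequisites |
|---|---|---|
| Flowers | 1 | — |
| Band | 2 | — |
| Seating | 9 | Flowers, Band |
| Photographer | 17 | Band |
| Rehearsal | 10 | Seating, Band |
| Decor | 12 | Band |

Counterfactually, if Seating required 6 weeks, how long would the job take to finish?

19

The binding path is Band→Seating→Rehearsal = 2+9+10 = 21; finish at 21 weeks.
Seating is on the critical path; changing it to 6 makes that path 18 weeks.
Now Band→Photographer = 2+17 = 19 is longest, so the finish becomes 19 weeks.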